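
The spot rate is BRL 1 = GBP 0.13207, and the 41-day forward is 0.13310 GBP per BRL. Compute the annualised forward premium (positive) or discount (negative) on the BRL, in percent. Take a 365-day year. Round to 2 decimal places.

T = 41/365 years.
(F − S)/S = (0.13310 − 0.13207)/0.13207 = 0.0077989.
×(1/T) gives 6.94% p.a.

+6.94%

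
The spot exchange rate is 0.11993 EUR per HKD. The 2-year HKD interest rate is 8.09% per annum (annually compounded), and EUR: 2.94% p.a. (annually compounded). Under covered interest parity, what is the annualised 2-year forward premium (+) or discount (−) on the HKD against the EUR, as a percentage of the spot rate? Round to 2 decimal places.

-4.65%

T = 2 years.
No-arbitrage forward: 0.11993 × 1.0596644 / 1.1683448 = 0.10877401 EUR/HKD.
(F − S)/S ÷ T = (0.10877401 − 0.11993)/0.11993/2 = -0.046510 → -4.65%.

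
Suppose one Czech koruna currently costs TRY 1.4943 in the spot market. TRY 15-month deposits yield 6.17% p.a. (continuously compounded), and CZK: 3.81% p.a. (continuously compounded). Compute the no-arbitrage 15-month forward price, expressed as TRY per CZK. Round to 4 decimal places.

1.5390

T = 15/12 years.
TRY growth factor: e^(0.0617×15/12) = 1.0801771.
CZK accumulates by e^(0.0381×15/12) = 1.0487773.
CIP: F = S · (grow TRY)/(grow CZK) = 1.4943 × 1.0801771/1.0487773 = 1.539038 TRY per CZK.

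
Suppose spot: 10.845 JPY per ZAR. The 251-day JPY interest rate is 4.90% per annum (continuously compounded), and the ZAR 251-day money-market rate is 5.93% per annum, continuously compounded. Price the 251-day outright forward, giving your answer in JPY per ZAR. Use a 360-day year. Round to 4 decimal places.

T = 251/360 years.
Growth of 1 JPY over T: e^(0.0490×251/360) = 1.03475418.
ZAR growth factor: e^(0.0593×251/360) = 1.0422119.
CIP: F = S · (grow JPY)/(grow ZAR) = 10.845 × 1.03475418/1.0422119 = 10.767397 JPY per ZAR.

10.7674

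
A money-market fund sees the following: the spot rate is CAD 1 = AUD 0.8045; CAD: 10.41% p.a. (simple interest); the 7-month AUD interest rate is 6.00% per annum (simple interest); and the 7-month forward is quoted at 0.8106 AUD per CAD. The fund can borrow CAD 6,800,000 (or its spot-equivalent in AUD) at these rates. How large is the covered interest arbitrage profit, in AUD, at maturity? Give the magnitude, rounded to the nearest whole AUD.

T = 7/12 years.
Route A — deposit CAD, sell forward: 6,800,000 × 1.060725 × 0.8106 = AUD 5,846,801.06.
Route B — convert at spot, deposit AUD: 6,800,000 × 0.8045 × 1.035000 = AUD 5,662,071.00.
The quoted forward overvalues CAD, so borrow AUD, buy CAD at spot, deposit the CAD at 10.41%, and sell the proceeds forward at 0.8106.
Profit = 5,846,801.06 − 5,662,071.00 = AUD 184,730.

AUD 184,730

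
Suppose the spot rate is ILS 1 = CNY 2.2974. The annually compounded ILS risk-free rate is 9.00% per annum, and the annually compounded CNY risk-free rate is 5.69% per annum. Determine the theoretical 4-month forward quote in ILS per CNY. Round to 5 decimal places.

0.43977

T = 4/12 years.
CNY accumulates by (1 + 0.0569)^(4/12) = 1.0186179.
ILS accumulates by (1 + 0.0900)^(4/12) = 1.0291425.
CIP: F = S · (grow CNY)/(grow ILS) = 2.2974 × 1.0186179/1.0291425 = 2.273905 CNY per ILS.
Quoted the other way: 1/2.273905 = 0.43977 ILS per CNY.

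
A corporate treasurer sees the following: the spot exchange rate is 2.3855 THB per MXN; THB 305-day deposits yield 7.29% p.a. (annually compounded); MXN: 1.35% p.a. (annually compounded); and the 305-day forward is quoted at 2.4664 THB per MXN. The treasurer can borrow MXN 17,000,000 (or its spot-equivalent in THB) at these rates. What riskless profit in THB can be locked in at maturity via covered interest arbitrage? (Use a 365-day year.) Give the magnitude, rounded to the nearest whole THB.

T = 305/365 years.
Keep in MXN, deliver into the forward: 17,000,000·1.01126837·2.4664 = THB 42,401,269.23.
Swap to THB now, deposit: 17,000,000·2.3855·1.0605613784 = THB 43,009,475.86.
The quoted forward undervalues MXN, so borrow MXN, convert to THB at spot, deposit the THB at 7.29%, and buy MXN forward at 2.4664 to cover the loan.
Profit = 43,009,475.86 − 42,401,269.23 = THB 608,207.

THB 608,207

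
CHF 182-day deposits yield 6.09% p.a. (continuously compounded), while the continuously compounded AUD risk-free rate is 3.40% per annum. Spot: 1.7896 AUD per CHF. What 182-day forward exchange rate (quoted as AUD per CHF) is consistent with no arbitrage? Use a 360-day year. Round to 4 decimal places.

1.7654

T = 182/360 years.
Growth of 1 AUD over T: e^(0.0340×182/360) = 1.0173375.
CHF growth factor: e^(0.0609×182/360) = 1.0312672.
So F = 1.7896 × 1.0173375 / 1.0312672 = 1.765427 (AUD/CHF).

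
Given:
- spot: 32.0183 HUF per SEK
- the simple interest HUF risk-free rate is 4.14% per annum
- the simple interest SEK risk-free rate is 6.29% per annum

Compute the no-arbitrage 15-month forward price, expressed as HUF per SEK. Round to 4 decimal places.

T = 15/12 years.
HUF growth factor: 1 + 0.0414×15/12 = 1.051750.
SEK accumulates by 1 + 0.0629×15/12 = 1.078625.
CIP: F = S · (grow HUF)/(grow SEK) = 32.0183 × 1.051750/1.078625 = 31.220533 HUF per SEK.

31.2205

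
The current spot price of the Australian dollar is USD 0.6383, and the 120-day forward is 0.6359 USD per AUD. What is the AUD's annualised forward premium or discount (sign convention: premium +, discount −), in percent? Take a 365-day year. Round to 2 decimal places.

T = 120/365 years.
AUD trades forward at -0.37600% vs spot over the period.
Annualise by dividing by T: -0.0037600 / (120/365) = -0.011437 → -1.14%.

-1.14%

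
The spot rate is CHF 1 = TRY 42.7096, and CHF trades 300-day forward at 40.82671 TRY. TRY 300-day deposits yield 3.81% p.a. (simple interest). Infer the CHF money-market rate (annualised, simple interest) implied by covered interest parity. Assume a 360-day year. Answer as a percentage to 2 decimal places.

T = 300/360 years.
F/S = 40.82671/42.7096 = 0.9559141 = (growth of TRY) / (growth of CHF).
TRY growth factor: 1 + 0.0381×300/360 = 1.031750.
That pins the CHF growth at 1.0793334.
(1.0793334 − 1)/T = 0.095200, i.e. 9.52%.

9.52%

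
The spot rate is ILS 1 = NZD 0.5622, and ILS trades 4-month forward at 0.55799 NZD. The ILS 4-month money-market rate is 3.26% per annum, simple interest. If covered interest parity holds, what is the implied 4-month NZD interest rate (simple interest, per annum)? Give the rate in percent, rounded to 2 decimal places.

T = 4/12 years.
F/S = 0.55799/0.5622 = 0.9925116 = (growth of NZD) / (growth of ILS).
The ILS side grows by 1 + 0.0326×4/12 = 1.0108667.
Hence g_NZD = 1.0032969.
r = (1.0032969 − 1)/(4/12) = 0.009891 → 0.99%.

0.99%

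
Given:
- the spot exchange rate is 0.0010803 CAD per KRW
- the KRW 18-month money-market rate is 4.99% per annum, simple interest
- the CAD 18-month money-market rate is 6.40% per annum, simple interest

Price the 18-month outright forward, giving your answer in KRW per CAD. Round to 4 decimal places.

T = 18/12 years.
CAD accumulates by 1 + 0.0640×18/12 = 1.096000.
KRW growth factor: 1 + 0.0499×18/12 = 1.074850.
So F = 0.0010803 × 1.096000 / 1.074850 = 0.00110155724 (CAD/KRW).
Quoted the other way: 1/0.00110155724 = 907.8058 KRW per CAD.

907.8058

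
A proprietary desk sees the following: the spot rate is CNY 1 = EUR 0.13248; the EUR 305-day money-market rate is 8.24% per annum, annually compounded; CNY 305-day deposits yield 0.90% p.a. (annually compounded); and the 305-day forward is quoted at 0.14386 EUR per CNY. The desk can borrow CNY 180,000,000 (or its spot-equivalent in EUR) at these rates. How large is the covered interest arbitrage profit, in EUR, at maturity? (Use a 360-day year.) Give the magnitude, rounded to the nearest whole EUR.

EUR 591,130

T = 305/360 years.
Keep in CNY, deliver into the forward: 180,000,000·1.0076197759·0.14386 = EUR 26,092,112.57.
Swap to EUR now, deposit: 180,000,000·0.13248·1.0693850157 = EUR 25,500,982.84.
The quoted forward overvalues CNY, so borrow EUR, buy CNY at spot, deposit the CNY at 0.90%, and sell the proceeds forward at 0.14386.
The gap between the two covered legs is EUR 591,130.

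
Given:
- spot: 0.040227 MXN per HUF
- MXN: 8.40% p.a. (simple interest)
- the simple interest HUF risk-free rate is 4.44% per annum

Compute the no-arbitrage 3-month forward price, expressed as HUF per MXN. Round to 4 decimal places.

24.6179

T = 3/12 years.
Growth of 1 MXN over T: 1 + 0.0840×3/12 = 1.021000.
HUF growth factor: 1 + 0.0444×3/12 = 1.011100.
Forward (MXN per HUF) = 0.040227 × 1.021000 / 1.011100 = 0.040620875.
Invert for HUF per MXN: 1 / 0.040620875 = 24.6179.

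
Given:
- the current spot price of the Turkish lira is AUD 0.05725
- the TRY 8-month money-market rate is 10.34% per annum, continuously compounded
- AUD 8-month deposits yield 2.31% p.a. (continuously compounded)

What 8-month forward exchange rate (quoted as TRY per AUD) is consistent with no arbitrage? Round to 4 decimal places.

T = 8/12 years.
Growth of 1 AUD over T: e^(0.0231×8/12) = 1.01551919.
Growth of 1 TRY over T: e^(0.1034×8/12) = 1.07136478.
So F = 0.05725 × 1.01551919 / 1.07136478 = 0.054265806 (AUD/TRY).
Invert for TRY per AUD: 1 / 0.054265806 = 18.4278.

18.4278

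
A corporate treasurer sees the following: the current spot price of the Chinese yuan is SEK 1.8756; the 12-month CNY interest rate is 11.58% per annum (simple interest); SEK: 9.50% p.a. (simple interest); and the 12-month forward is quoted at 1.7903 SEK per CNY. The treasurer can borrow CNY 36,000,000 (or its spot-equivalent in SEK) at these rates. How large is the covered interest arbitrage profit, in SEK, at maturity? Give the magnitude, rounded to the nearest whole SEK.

T = 1 year.
Keep in CNY, deliver into the forward: 36,000,000·1.115800·1.7903 = SEK 71,914,202.64.
Swap to SEK now, deposit: 36,000,000·1.8756·1.095000 = SEK 73,936,152.00.
The quoted forward undervalues CNY, so borrow CNY, convert to SEK at spot, deposit the SEK at 9.50%, and buy CNY forward at 1.7903 to cover the loan.
Profit = 73,936,152.00 − 71,914,202.64 = SEK 2,021,949.

SEK 2,021,949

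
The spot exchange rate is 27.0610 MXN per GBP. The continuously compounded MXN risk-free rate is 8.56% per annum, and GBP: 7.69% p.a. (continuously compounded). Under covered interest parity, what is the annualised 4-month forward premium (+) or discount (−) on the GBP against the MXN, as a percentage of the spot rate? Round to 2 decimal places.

T = 4/12 years.
No-arbitrage forward: 27.061 × 1.0289443 / 1.0259647 = 27.1395904 MXN/GBP.
Annualised premium = (F − S)/S × (1/T) = (27.1395904 − 27.061)/27.061 ÷ (4/12) = 0.87%.

+0.87%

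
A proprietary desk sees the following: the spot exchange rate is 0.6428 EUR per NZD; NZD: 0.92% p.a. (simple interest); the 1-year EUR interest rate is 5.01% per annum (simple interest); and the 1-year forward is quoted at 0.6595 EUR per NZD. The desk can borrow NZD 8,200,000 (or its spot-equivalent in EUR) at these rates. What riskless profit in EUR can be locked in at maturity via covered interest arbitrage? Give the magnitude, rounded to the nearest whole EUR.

T = 1 year.
Invest the NZD and cover forward: 8,200,000 × 1.009200 × 0.6595 = EUR 5,457,652.68.
Convert at spot and invest in EUR: 8,200,000 × 0.6428 × 1.050100 = EUR 5,535,035.10.
The quoted forward undervalues NZD, so borrow NZD, convert to EUR at spot, deposit the EUR at 5.01%, and buy NZD forward at 0.6595 to cover the loan.
The gap between the two covered legs is EUR 77,382.

EUR 77,382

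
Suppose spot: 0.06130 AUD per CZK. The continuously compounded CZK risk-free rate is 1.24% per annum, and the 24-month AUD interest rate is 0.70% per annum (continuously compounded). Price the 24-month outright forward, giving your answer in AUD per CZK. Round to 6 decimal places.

0.060642

T = 2 years.
AUD accumulates by e^(0.0070×2) = 1.0140985.
CZK growth factor: e^(0.0124×2) = 1.0251101.
So F = 0.0613 × 1.0140985 / 1.0251101 = 0.06064152 (AUD/CZK).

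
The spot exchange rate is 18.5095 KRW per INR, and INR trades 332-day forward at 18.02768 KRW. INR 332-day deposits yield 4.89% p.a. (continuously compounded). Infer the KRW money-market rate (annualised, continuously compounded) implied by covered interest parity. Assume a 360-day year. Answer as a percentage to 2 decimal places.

2.03%

T = 332/360 years.
CIP gives F = S · g_KRW/g_INR, so g_KRW/g_INR = 18.02768/18.5095 = 0.9739690.
INR growth factor: e^(0.0489×332/360) = 1.046129.
So the KRW growth factor = 1.0188972.
Take logs: ln 1.0188972 / (332/360) = 0.020300, so 2.03%.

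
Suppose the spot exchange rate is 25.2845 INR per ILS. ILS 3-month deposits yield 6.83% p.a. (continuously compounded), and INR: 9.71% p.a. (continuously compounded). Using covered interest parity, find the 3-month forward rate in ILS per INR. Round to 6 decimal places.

0.039266

T = 3/12 years.
INR growth factor: e^(0.0971×3/12) = 1.024572.
Growth of 1 ILS over T: e^(0.0683×3/12) = 1.0172216.
So F = 25.2845 × 1.024572 / 1.0172216 = 25.46720 (INR/ILS).
Quoted the other way: 1/25.46720 = 0.039266 ILS per INR.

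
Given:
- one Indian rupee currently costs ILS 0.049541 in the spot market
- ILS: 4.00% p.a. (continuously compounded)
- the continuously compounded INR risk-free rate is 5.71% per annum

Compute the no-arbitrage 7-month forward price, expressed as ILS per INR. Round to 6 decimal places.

0.049049

T = 7/12 years.
ILS growth factor: e^(0.0400×7/12) = 1.0236077.
INR accumulates by e^(0.0571×7/12) = 1.0338693.
Forward (ILS per INR) = 0.049541 × 1.0236077 / 1.0338693 = 0.04904928.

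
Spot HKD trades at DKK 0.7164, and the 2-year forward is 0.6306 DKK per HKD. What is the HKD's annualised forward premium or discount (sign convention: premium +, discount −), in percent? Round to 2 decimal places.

-5.99%

T = 2 years.
HKD trades forward at -11.97655% vs spot over the period.
Per annum: -0.1197655 / 2 = -0.059883 = -5.99%.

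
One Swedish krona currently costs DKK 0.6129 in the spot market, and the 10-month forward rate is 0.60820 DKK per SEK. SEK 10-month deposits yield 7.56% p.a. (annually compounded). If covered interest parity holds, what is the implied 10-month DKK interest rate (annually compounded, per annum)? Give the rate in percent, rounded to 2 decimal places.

T = 10/12 years.
CIP gives F = S · g_DKK/g_SEK, so g_DKK/g_SEK = 0.6082/0.6129 = 0.9923315.
SEK growth factor: (1 + 0.0756)^(10/12) = 1.0626143.
That pins the DKK growth at 1.0544656.
r = 1.0544656^(12/10) − 1 = 0.065710 → 6.57%.

6.57%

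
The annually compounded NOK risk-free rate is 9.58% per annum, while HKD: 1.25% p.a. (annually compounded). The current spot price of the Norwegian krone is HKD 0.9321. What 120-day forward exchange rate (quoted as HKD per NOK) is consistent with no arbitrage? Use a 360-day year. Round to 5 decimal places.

0.90786

T = 120/360 years.
Growth of 1 HKD over T: (1 + 0.0125)^(120/360) = 1.0041494.
Growth of 1 NOK over T: (1 + 0.0958)^(120/360) = 1.0309646.
CIP: F = S · (grow HKD)/(grow NOK) = 0.9321 × 1.0041494/1.0309646 = 0.9078563 HKD per NOK.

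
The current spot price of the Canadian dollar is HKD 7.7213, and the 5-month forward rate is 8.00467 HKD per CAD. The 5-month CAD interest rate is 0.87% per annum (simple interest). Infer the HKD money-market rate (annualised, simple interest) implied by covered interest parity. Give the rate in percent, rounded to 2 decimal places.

9.71%

T = 5/12 years.
F/S = 8.00467/7.7213 = 1.0366998 = (growth of HKD) / (growth of CAD).
The CAD side grows by 1 + 0.0087×5/12 = 1.003625.
Hence g_HKD = 1.0404578.
(1.0404578 − 1)/T = 0.097099, i.e. 9.71%.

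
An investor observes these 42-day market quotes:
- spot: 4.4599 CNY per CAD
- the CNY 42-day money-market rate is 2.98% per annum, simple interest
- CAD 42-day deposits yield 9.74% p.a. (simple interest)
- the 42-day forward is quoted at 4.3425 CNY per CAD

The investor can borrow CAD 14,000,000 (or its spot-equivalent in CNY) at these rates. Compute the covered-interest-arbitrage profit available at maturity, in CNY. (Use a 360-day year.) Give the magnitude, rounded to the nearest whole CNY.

T = 42/360 years.
Route A — deposit CAD, sell forward: 14,000,000 × 1.0113633333 × 4.3425 = CNY 61,485,833.85.
Route B — convert at spot, deposit CNY: 14,000,000 × 4.4599 × 1.0034766667 = CNY 62,655,678.20.
The quoted forward undervalues CAD, so borrow CAD, convert to CNY at spot, deposit the CNY at 2.98%, and buy CAD forward at 4.3425 to cover the loan.
Arbitrage profit = |61,485,833.85 − 62,655,678.20| = CNY 1,169,844.

CNY 1,169,844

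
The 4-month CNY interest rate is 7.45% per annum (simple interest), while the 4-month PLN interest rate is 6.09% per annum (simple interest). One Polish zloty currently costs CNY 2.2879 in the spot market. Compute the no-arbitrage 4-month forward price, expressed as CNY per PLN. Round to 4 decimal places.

T = 4/12 years.
Growth of 1 CNY over T: 1 + 0.0745×4/12 = 1.0248333.
Growth of 1 PLN over T: 1 + 0.0609×4/12 = 1.020300.
So F = 2.2879 × 1.0248333 / 1.020300 = 2.298065 (CNY/PLN).

2.2981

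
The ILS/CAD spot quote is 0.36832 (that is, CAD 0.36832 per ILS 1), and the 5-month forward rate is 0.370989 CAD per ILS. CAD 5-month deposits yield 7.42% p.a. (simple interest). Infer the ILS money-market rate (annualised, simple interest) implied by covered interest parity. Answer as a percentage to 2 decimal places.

5.64%

T = 5/12 years.
CIP gives F = S · g_CAD/g_ILS, so g_CAD/g_ILS = 0.370989/0.36832 = 1.0072464.
The CAD side grows by 1 + 0.0742×5/12 = 1.0309167.
Hence g_ILS = 1.023500.
r = (1.023500 − 1)/(5/12) = 0.056400 → 5.64%.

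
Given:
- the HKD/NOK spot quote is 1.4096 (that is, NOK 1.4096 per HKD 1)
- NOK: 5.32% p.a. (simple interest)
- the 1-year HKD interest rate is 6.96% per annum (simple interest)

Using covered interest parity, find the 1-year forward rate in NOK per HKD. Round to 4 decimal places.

T = 1 year.
NOK growth factor: 1 + 0.0532×1 = 1.053200.
Growth of 1 HKD over T: 1 + 0.0696×1 = 1.069600.
CIP: F = S · (grow NOK)/(grow HKD) = 1.4096 × 1.053200/1.069600 = 1.387987 NOK per HKD.

1.3880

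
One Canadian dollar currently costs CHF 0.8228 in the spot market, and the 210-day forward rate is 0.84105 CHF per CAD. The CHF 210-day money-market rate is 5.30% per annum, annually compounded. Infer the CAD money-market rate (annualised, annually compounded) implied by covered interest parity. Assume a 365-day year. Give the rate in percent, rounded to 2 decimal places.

1.36%

T = 210/365 years.
F/S = 0.84105/0.8228 = 1.0221804 = (growth of CHF) / (growth of CAD).
The CHF side grows by (1 + 0.0530)^(210/365) = 1.0301584.
That pins the CAD growth at 1.0078049.
r = 1.0078049^(365/210) − 1 = 0.013605 → 1.36%.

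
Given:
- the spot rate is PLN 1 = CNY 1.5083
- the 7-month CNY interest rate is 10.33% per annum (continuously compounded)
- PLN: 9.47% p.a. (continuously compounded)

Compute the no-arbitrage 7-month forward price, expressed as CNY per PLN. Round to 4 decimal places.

1.5159

T = 7/12 years.
CNY growth factor: e^(0.1033×7/12) = 1.0621109.
Growth of 1 PLN over T: e^(0.0947×7/12) = 1.056796.
So F = 1.5083 × 1.0621109 / 1.056796 = 1.515886 (CNY/PLN).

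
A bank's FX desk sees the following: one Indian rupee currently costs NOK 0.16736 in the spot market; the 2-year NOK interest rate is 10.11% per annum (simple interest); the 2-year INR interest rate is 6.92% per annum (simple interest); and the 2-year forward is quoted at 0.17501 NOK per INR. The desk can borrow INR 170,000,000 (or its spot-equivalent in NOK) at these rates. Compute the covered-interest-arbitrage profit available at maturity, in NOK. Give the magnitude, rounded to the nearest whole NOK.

NOK 334,697

T = 2 years.
Route A — deposit INR, sell forward: 170,000,000 × 1.138400 × 0.17501 = NOK 33,869,335.28.
Route B — convert at spot, deposit NOK: 170,000,000 × 0.16736 × 1.202200 = NOK 34,204,032.64.
The quoted forward undervalues INR, so borrow INR, convert to NOK at spot, deposit the NOK at 10.11%, and buy INR forward at 0.17501 to cover the loan.
Arbitrage profit = |33,869,335.28 − 34,204,032.64| = NOK 334,697.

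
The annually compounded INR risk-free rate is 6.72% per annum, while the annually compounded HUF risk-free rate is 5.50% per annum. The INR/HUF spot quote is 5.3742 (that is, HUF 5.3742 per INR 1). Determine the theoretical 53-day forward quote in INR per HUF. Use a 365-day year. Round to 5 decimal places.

T = 53/365 years.
Growth of 1 HUF over T: (1 + 0.0550)^(53/365) = 1.0078047.
INR growth factor: (1 + 0.0672)^(53/365) = 1.0094887.
So F = 5.3742 × 1.0078047 / 1.0094887 = 5.365235 (HUF/INR).
Quoted the other way: 1/5.365235 = 0.18639 INR per HUF.

0.18639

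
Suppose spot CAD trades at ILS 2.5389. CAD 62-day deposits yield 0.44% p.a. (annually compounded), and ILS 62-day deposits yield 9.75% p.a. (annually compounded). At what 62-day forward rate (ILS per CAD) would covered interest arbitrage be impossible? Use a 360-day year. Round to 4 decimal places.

2.5780

T = 62/360 years.
ILS growth factor: (1 + 0.0975)^(62/360) = 1.0161517.
CAD growth factor: (1 + 0.0044)^(62/360) = 1.0007564.
CIP: F = S · (grow ILS)/(grow CAD) = 2.5389 × 1.0161517/1.0007564 = 2.577958 ILS per CAD.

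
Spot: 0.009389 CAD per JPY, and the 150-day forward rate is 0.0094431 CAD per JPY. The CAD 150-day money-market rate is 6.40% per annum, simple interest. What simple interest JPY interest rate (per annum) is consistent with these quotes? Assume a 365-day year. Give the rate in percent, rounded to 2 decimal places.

T = 150/365 years.
F/S = 0.0094431/0.009389 = 1.0057621 = (growth of CAD) / (growth of JPY).
The CAD side grows by 1 + 0.0640×150/365 = 1.0263014.
So the JPY growth factor = 1.0204216.
(1.0204216 − 1)/T = 0.049693, i.e. 4.97%.

4.97%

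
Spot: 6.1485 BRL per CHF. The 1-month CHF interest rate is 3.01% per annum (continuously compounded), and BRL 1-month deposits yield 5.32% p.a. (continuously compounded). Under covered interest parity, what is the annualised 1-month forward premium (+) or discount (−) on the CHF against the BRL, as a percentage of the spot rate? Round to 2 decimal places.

+2.31%

T = 1/12 years.
No-arbitrage forward: 6.1485 × 1.0044432 / 1.0025115 = 6.1603473 BRL/CHF.
Annualised premium = (F − S)/S × (1/T) = (6.1603473 − 6.1485)/6.1485 ÷ (1/12) = 2.31%.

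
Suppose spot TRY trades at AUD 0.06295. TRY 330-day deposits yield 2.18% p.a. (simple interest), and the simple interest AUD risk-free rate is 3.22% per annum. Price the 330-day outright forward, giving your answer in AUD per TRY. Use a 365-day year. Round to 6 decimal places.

T = 330/365 years.
Growth of 1 AUD over T: 1 + 0.0322×330/365 = 1.0291123.
Growth of 1 TRY over T: 1 + 0.0218×330/365 = 1.0197096.
So F = 0.06295 × 1.0291123 / 1.0197096 = 0.06353046 (AUD/TRY).

0.063530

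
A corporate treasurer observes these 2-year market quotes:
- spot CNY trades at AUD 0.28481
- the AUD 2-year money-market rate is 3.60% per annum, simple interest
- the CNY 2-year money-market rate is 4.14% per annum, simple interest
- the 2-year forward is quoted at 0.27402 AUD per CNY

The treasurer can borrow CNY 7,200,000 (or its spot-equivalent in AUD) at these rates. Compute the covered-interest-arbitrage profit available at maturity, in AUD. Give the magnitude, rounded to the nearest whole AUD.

AUD 61,974

T = 2 years.
Keep in CNY, deliver into the forward: 7,200,000·1.082800·0.27402 = AUD 2,136,303.76.
Swap to AUD now, deposit: 7,200,000·0.28481·1.072000 = AUD 2,198,277.50.
The quoted forward undervalues CNY, so borrow CNY, convert to AUD at spot, deposit the AUD at 3.60%, and buy CNY forward at 0.27402 to cover the loan.
Arbitrage profit = |2,136,303.76 − 2,198,277.50| = AUD 61,974.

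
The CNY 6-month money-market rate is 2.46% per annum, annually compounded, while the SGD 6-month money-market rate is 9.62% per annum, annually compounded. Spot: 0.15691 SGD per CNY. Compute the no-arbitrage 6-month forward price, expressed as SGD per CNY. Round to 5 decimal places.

0.16230

T = 6/12 years.
SGD accumulates by (1 + 0.0962)^(6/12) = 1.0469957.
CNY growth factor: (1 + 0.0246)^(6/12) = 1.0122253.
CIP: F = S · (grow SGD)/(grow CNY) = 0.15691 × 1.0469957/1.0122253 = 0.1622999 SGD per CNY.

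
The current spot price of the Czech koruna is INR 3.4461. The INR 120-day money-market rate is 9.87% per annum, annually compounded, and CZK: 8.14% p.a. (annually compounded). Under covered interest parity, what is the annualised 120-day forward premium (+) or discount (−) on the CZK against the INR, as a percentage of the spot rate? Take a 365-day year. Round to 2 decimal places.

T = 120/365 years.
No-arbitrage forward: 3.4461 × 1.0314299 / 1.026062 = 3.4641285 INR/CZK.
(F − S)/S ÷ T = (3.4641285 − 3.4461)/3.4461/(120/365) = 0.015913 → 1.59%.

+1.59%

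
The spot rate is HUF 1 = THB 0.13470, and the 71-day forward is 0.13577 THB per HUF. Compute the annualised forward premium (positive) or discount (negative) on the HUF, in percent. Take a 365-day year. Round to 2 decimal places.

T = 71/365 years.
Period premium: (0.13577 − 0.1347)/0.1347 = 0.0079436.
Per annum: 0.0079436 / (71/365) = 0.040837 = 4.08%.

+4.08%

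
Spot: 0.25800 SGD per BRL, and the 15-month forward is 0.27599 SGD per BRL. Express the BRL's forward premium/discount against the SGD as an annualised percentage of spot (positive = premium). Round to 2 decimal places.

+5.58%

T = 15/12 years.
(F − S)/S = (0.27599 − 0.258)/0.258 = 0.0697287.
Per annum: 0.0697287 / (15/12) = 0.055783 = 5.58%.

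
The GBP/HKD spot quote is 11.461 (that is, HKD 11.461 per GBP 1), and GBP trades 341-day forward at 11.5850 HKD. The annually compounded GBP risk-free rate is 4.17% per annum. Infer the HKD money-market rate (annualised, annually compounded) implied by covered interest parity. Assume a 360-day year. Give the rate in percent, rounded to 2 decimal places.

5.36%

T = 341/360 years.
By CIP, F/S equals the HKD-to-GBP growth ratio: 11.585/11.461 = 1.0108193.
The GBP side grows by (1 + 0.0417)^(341/360) = 1.0394563.
So the HKD growth factor = 1.0507025.
Annualise: 1.0507025^(360/341) − 1 = 0.053602 = 5.36%.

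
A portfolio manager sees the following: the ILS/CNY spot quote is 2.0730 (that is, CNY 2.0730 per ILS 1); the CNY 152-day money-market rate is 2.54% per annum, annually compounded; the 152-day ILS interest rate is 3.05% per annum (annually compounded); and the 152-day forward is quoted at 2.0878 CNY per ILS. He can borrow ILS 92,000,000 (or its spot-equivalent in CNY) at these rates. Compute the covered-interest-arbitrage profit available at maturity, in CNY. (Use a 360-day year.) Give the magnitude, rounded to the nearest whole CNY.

T = 152/360 years.
Keep in ILS, deliver into the forward: 92,000,000·1.01276609534·2.0878 = CNY 194,529,680.95.
Swap to CNY now, deposit: 92,000,000·2.0730·1.01064678518 = CNY 192,746,512.28.
The quoted forward overvalues ILS, so borrow CNY, buy ILS at spot, deposit the ILS at 3.05%, and sell the proceeds forward at 2.0878.
The gap between the two covered legs is CNY 1,783,169.

CNY 1,783,169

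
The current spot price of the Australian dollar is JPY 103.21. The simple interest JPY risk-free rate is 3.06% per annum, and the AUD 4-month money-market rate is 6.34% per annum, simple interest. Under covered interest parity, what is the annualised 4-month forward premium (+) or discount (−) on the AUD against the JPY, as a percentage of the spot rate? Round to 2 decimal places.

T = 4/12 years.
No-arbitrage forward: 103.21 × 1.010200 / 1.0211333 = 102.10493 JPY/AUD.
Annualised premium = (F − S)/S × (1/T) = (102.10493 − 103.21)/103.21 ÷ (4/12) = -3.21%.

-3.21%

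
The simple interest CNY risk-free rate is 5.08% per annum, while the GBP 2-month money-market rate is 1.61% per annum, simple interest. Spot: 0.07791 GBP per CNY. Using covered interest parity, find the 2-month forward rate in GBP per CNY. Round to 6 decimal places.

T = 2/12 years.
GBP growth factor: 1 + 0.0161×2/12 = 1.0026833.
Growth of 1 CNY over T: 1 + 0.0508×2/12 = 1.0084667.
So F = 0.07791 × 1.0026833 / 1.0084667 = 0.07746320 (GBP/CNY).

0.077463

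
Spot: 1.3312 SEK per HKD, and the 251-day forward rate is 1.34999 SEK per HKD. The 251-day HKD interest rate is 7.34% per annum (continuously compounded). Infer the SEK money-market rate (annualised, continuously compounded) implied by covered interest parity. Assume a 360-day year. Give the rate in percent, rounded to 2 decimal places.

9.35%

T = 251/360 years.
F/S = 1.34999/1.3312 = 1.0141151 = (growth of SEK) / (growth of HKD).
HKD growth factor: e^(0.0734×251/360) = 1.0525082.
So the SEK growth factor = 1.0673645.
Take logs: ln 1.0673645 / (251/360) = 0.093503, so 9.35%.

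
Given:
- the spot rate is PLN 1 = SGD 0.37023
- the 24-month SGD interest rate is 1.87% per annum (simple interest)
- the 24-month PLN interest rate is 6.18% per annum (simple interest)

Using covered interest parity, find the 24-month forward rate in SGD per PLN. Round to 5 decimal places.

0.34183

T = 2 years.
SGD growth factor: 1 + 0.0187×2 = 1.037400.
PLN accumulates by 1 + 0.0618×2 = 1.123600.
CIP: F = S · (grow SGD)/(grow PLN) = 0.37023 × 1.037400/1.123600 = 0.3418268 SGD per PLN.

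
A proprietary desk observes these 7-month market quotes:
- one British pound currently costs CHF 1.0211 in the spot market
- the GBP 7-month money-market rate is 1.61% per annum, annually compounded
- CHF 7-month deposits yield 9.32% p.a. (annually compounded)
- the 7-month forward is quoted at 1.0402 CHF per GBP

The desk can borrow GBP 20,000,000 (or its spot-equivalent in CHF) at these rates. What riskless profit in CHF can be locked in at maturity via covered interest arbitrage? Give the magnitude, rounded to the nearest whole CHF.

CHF 512,883

T = 7/12 years.
Route A — deposit GBP, sell forward: 20,000,000 × 1.0093604026 × 1.0402 = CHF 20,998,733.82.
Route B — convert at spot, deposit CHF: 20,000,000 × 1.0211 × 1.0533550461 = CHF 21,511,616.75.
The quoted forward undervalues GBP, so borrow GBP, convert to CHF at spot, deposit the CHF at 9.32%, and buy GBP forward at 1.0402 to cover the loan.
Profit = 21,511,616.75 − 20,998,733.82 = CHF 512,883.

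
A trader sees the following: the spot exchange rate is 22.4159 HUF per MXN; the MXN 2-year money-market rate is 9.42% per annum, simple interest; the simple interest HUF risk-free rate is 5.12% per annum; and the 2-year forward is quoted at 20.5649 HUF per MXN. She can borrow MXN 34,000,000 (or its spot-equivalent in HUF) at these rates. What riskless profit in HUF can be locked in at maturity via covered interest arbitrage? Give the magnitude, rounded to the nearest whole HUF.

T = 2 years.
Route A — deposit MXN, sell forward: 34,000,000 × 1.188400 × 20.5649 = HUF 830,937,123.44.
Route B — convert at spot, deposit HUF: 34,000,000 × 22.4159 × 1.102400 = HUF 840,183,797.44.
The quoted forward undervalues MXN, so borrow MXN, convert to HUF at spot, deposit the HUF at 5.12%, and buy MXN forward at 20.5649 to cover the loan.
The gap between the two covered legs is HUF 9,246,674.

HUF 9,246,674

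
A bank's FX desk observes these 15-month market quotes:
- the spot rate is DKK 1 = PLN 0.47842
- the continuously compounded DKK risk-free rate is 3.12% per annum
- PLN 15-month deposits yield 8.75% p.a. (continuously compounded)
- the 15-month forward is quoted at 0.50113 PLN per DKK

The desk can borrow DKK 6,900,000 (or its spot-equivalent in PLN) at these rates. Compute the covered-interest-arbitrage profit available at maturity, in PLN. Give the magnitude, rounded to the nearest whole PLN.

PLN 87,326

T = 15/12 years.
Keep in DKK, deliver into the forward: 6,900,000·1.039770484·0.50113 = PLN 3,595,315.26.
Swap to PLN now, deposit: 6,900,000·0.47842·1.115580615 = PLN 3,682,640.94.
The quoted forward undervalues DKK, so borrow DKK, convert to PLN at spot, deposit the PLN at 8.75%, and buy DKK forward at 0.50113 to cover the loan.
The gap between the two covered legs is PLN 87,326.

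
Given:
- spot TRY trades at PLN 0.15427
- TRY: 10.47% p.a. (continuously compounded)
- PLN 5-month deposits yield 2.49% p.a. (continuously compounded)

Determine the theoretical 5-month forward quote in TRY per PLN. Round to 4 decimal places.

6.7013

T = 5/12 years.
PLN accumulates by e^(0.0249×5/12) = 1.010429.
Growth of 1 TRY over T: e^(0.1047×5/12) = 1.0445906.
CIP: F = S · (grow PLN)/(grow TRY) = 0.15427 × 1.010429/1.0445906 = 0.1492249 PLN per TRY.
Invert for TRY per PLN: 1 / 0.1492249 = 6.7013.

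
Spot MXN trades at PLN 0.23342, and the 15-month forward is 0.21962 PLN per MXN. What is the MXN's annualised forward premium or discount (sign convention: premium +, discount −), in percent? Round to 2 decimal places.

-4.73%

T = 15/12 years.
MXN trades forward at -5.91209% vs spot over the period.
×(1/T) gives -4.73% p.a.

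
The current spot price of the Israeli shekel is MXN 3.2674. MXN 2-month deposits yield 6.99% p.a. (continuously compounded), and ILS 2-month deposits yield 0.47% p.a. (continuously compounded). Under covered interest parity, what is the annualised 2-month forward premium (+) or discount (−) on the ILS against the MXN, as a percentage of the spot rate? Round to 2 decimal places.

+6.56%

T = 2/12 years.
F = S · g_MXN/g_ILS = 3.2674 × 1.0117181/1.0007836 = 3.3030994.
(F − S)/S ÷ T = (3.3030994 − 3.2674)/3.2674/(2/12) = 0.065556 → 6.56%.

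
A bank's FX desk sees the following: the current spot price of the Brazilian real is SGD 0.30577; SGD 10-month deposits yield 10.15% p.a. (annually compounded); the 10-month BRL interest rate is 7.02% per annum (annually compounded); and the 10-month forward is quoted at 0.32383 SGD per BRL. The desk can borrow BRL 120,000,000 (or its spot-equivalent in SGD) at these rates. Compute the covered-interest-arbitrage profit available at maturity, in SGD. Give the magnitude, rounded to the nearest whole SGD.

T = 10/12 years.
Route A — deposit BRL, sell forward: 120,000,000 × 1.0581667775 × 0.32383 = SGD 41,119,937.71.
Route B — convert at spot, deposit SGD: 120,000,000 × 0.30577 × 1.0838946797 = SGD 39,770,697.15.
The quoted forward overvalues BRL, so borrow SGD, buy BRL at spot, deposit the BRL at 7.02%, and sell the proceeds forward at 0.32383.
Arbitrage profit = |41,119,937.71 − 39,770,697.15| = SGD 1,349,241.

SGD 1,349,241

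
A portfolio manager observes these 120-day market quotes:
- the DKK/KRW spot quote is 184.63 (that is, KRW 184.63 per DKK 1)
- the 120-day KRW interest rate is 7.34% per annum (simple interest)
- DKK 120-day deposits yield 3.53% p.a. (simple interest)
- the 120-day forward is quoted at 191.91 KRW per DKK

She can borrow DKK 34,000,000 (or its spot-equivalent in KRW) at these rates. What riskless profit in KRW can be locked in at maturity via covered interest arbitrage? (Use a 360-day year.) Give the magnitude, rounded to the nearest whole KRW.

KRW 170,709,251

T = 120/360 years.
Route A — deposit DKK, sell forward: 34,000,000 × 1.011766666667 × 191.91 = KRW 6,601,716,794.00.
Route B — convert at spot, deposit KRW: 34,000,000 × 184.63 × 1.024466666667 = KRW 6,431,007,542.67.
The quoted forward overvalues DKK, so borrow KRW, buy DKK at spot, deposit the DKK at 3.53%, and sell the proceeds forward at 191.91.
Arbitrage profit = |6,601,716,794.00 − 6,431,007,542.67| = KRW 170,709,251.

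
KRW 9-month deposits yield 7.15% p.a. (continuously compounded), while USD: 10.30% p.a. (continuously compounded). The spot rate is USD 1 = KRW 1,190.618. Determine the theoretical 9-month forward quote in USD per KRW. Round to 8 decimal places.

T = 9/12 years.
Growth of 1 KRW over T: e^(0.0715×9/12) = 1.0550889.
Growth of 1 USD over T: e^(0.1030×9/12) = 1.0803121.
CIP: F = S · (grow KRW)/(grow USD) = 1190.618 × 1.0550889/1.0803121 = 1162.819 KRW per USD.
Invert for USD per KRW: 1 / 1162.819 = 0.00085998.

0.00085998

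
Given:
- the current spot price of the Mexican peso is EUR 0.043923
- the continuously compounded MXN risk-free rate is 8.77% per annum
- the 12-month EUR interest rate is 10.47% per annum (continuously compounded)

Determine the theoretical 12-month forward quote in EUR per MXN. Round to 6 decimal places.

0.044676

T = 1 year.
EUR accumulates by e^(0.1047×1) = 1.1103774.
MXN accumulates by e^(0.0877×1) = 1.0916606.
So F = 0.043923 × 1.1103774 / 1.0916606 = 0.04467607 (EUR/MXN).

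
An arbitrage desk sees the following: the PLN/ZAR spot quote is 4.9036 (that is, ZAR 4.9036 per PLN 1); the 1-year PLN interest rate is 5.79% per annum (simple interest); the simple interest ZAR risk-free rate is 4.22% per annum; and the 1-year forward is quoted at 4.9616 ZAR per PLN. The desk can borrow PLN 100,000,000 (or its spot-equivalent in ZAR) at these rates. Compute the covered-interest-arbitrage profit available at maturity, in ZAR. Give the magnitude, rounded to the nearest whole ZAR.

T = 1 year.
Route A — deposit PLN, sell forward: 100,000,000 × 1.057900 × 4.9616 = ZAR 524,887,664.00.
Route B — convert at spot, deposit ZAR: 100,000,000 × 4.9036 × 1.042200 = ZAR 511,053,192.00.
The quoted forward overvalues PLN, so borrow ZAR, buy PLN at spot, deposit the PLN at 5.79%, and sell the proceeds forward at 4.9616.
Arbitrage profit = |524,887,664.00 − 511,053,192.00| = ZAR 13,834,472.

ZAR 13,834,472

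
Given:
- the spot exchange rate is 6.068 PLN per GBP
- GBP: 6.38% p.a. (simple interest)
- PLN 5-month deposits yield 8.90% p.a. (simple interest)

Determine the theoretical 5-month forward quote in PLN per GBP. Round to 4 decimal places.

6.1301

T = 5/12 years.
Growth of 1 PLN over T: 1 + 0.0890×5/12 = 1.0370833.
Growth of 1 GBP over T: 1 + 0.0638×5/12 = 1.0265833.
So F = 6.068 × 1.0370833 / 1.0265833 = 6.130064 (PLN/GBP).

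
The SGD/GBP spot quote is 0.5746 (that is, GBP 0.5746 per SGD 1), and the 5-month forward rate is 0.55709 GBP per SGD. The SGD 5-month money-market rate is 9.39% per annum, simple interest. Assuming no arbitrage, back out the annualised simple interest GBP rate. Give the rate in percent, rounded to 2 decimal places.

1.79%

T = 5/12 years.
CIP gives F = S · g_GBP/g_SGD, so g_GBP/g_SGD = 0.55709/0.5746 = 0.9695266.
The SGD side grows by 1 + 0.0939×5/12 = 1.039125.
That pins the GBP growth at 1.0074593.
r = (1.0074593 − 1)/(5/12) = 0.017902 → 1.79%.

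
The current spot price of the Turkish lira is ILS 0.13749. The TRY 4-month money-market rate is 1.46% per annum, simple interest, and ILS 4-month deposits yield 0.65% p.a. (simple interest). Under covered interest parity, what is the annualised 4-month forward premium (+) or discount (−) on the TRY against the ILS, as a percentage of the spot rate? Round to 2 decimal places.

T = 4/12 years.
CIP forward (ILS per TRY) = 0.13749 × 1.0021667/1.0048667 = 0.13712057.
(F − S)/S ÷ T = (0.13712057 − 0.13749)/0.13749/(4/12) = -0.008061 → -0.81%.

-0.81%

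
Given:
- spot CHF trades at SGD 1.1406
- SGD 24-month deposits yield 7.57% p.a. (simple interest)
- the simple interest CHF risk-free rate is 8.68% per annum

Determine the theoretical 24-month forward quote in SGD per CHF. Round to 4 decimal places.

1.1190

T = 2 years.
Growth of 1 SGD over T: 1 + 0.0757×2 = 1.151400.
CHF accumulates by 1 + 0.0868×2 = 1.173600.
Forward (SGD per CHF) = 1.1406 × 1.151400 / 1.173600 = 1.119024.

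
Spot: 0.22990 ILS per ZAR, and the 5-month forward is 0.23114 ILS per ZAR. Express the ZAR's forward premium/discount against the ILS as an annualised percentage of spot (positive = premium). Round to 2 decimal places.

T = 5/12 years.
Period premium: (0.23114 − 0.2299)/0.2299 = 0.0053936.
×(1/T) gives 1.29% p.a.

+1.29%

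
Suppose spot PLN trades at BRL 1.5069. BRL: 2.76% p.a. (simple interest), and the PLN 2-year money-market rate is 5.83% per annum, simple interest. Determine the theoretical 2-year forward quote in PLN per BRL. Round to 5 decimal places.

0.70223

T = 2 years.
BRL accumulates by 1 + 0.0276×2 = 1.055200.
PLN accumulates by 1 + 0.0583×2 = 1.116600.
So F = 1.5069 × 1.055200 / 1.116600 = 1.424038 (BRL/PLN).
Quoted the other way: 1/1.424038 = 0.70223 PLN per BRL.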